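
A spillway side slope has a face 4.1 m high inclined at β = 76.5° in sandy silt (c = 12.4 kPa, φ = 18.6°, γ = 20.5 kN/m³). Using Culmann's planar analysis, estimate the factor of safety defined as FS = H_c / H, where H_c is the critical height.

H_c = (4c/γ) · sinβ cosφ / [1 − cos(β − φ)]
    = (4·12.4/20.5) · sin76.5°·cos18.6° / [1 − cos57.9°]
    = 2.420 · 0.9216 / 0.4686 = 4.76 m
FS = H_c / H = 4.76 / 4.1 = 1.161

FS = 1.16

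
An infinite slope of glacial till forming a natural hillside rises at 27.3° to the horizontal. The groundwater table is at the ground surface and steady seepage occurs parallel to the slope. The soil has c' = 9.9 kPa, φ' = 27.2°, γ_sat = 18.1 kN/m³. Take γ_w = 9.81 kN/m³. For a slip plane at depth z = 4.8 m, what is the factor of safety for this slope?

FS = 0.74

With seepage parallel to the slope and the water table at the surface, the effective normal stress on the slip plane uses the buoyant unit weight γ' = γ_sat − γ_w while the driving shear stress uses γ_sat:
FS = [c' + γ' z cos²β tanφ'] / [γ_sat z sinβ cosβ]
γ' = 18.1 − 9.81 = 8.29 kN/m³
Numerator = 9.9 + 8.29·4.8·cos²27.3°·tan27.2° = 9.9 + 8.29·4.8·0.7896·0.5139 = 26.048 kPa
Denominator = 18.1·4.8·sin27.3°·cos27.3° = 18.1·4.8·0.4586·0.8886 = 35.409 kPa
FS = 26.048 / 35.409 = 0.736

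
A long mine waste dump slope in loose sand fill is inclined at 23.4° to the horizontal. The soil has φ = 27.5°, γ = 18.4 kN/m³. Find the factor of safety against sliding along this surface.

FS = 1.20

For a dry cohesionless infinite slope the factor of safety is FS = tanφ / tanβ.
FS = tan27.5° / tan23.4° = 0.5206 / 0.4327 = 1.203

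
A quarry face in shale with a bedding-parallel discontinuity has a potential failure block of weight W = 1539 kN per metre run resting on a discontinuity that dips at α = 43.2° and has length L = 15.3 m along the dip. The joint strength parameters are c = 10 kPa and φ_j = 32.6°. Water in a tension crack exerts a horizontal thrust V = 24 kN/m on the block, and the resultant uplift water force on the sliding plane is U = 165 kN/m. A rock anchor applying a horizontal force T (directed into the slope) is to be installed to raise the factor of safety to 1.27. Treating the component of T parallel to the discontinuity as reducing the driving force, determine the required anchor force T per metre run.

Resolving forces along and normal to the sliding plane, with the horizontal anchor force T adding T·sinα to the effective normal force and T·cosα acting up the plane against the driving force:
FS = [cL + (W cosα − U − V sinα + T sinα) tanφ_j] / [W sinα + V cosα − T cosα]
Without the anchor: N' = 940.5 kN/m, driving T_d = 1071.0 kN/m, resisting R = 10·15.3 + 940.5·tan32.6° = 754.4 kN/m, FS = 0.70.
Setting FS = 1.27 and solving for T:
1.27·(1071.0 − T cos43.2°) = 754.4 + T sin43.2°·tan32.6°
T·(sin43.2°·tan32.6° + 1.27·cos43.2°) = 1.27·1071.0 − 754.4
T·(0.6845·0.6395 + 1.27·0.7290) = 1360.2 − 754.4 = 605.7
T·1.3636 = 605.7
T = 444.2 kN/m

T = 444 kN/m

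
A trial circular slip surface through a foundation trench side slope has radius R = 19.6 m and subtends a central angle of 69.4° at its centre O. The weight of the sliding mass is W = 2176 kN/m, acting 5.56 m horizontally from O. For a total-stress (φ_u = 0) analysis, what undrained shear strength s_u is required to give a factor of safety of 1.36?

FS = s_u·L_a·R / (W·d), so s_u = FS·W·d / (L_a·R).
Arc length L_a = R·θ = 19.6·(69.4°·π/180) = 19.6·1.2113 = 23.74 m
s_u = 1.36·2176·5.56 / (23.74·19.6) = 16454.0 / 465.32 = 35.36 kPa

s_u = 35.4 kPa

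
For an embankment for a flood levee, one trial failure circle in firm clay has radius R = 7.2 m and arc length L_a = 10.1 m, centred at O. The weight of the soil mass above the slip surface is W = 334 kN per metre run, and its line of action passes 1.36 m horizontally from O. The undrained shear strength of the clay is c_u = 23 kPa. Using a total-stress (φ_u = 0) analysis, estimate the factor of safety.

FS = 3.68

Taking moments about the centre O, the resisting moment is provided by the undrained shear strength acting along the arc:
M_R = c_u·L_a·R = 23·10.10·7.2 = 1672.6 kN·m/m
M_D = W·d = 334·1.36 = 454.2 kN·m/m
FS = M_R / M_D = 1672.6 / 454.2 = 3.682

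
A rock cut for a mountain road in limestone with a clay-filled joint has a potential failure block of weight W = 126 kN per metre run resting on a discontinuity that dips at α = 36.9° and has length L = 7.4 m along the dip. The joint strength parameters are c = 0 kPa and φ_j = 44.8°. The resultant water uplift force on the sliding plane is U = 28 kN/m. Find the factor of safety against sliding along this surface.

FS = 0.96

Resolving the block weight along and normal to the plane and applying the Mohr–Coulomb strength on the joint:
N' = W cosα − U = 126·cos36.9° − 28 = 72.8 kN/m
Driving force T = W sinα = 126·sin36.9° = 75.7 kN/m
Resisting force R = c·L + N'·tanφ_j = 0·7.4 + 72.8·tan44.8° = 0.0 + 72.3 = 72.3 kN/m
FS = R / T = 72.3 / 75.7 = 0.955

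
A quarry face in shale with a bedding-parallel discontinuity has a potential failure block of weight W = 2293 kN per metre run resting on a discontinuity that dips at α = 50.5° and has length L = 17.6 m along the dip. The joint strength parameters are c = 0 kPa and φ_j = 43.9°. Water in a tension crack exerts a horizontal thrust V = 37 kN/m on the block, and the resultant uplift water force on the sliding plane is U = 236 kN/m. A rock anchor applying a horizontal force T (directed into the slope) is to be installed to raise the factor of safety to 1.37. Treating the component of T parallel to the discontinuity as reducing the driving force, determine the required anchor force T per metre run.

T = 810 kN/m

Resolving forces along and normal to the sliding plane, with the horizontal anchor force T adding T·sinα to the effective normal force and T·cosα acting up the plane against the driving force:
FS = [cL + (W cosα − U − V sinα + T sinα) tanφ_j] / [W sinα + V cosα − T cosα]
Without the anchor: N' = 1194.0 kN/m, driving T_d = 1792.9 kN/m, resisting R = 0·17.6 + 1194.0·tan43.9° = 1149.0 kN/m, FS = 0.64.
Setting FS = 1.37 and solving for T:
1.37·(1792.9 − T cos50.5°) = 1149.0 + T sin50.5°·tan43.9°
T·(sin50.5°·tan43.9° + 1.37·cos50.5°) = 1.37·1792.9 − 1149.0
T·(0.7716·0.9623 + 1.37·0.6361) = 2456.2 − 1149.0 = 1307.2
T·1.6140 = 1307.2
T = 810.0 kN/m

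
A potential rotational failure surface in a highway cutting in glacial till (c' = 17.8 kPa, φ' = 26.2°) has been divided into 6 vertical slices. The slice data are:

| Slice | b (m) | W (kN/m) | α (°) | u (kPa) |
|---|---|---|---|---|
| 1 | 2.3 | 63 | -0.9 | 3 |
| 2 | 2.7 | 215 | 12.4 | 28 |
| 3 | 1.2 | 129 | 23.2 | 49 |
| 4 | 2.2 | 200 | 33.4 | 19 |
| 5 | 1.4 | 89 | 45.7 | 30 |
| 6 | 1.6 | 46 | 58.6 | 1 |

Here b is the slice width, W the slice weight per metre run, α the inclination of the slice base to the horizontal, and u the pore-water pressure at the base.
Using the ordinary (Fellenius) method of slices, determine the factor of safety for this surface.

Ordinary method of slices: FS = Σ[c'·Δl_i + (W_i cosα_i − u_i·Δl_i)·tanφ'] / Σ W_i sinα_i, with Δl_i = b_i / cosα_i.
Slice 1: Δl = 2.3/cos(-0.9°) = 2.300 m; N'_1 = 63·cos(-0.9°) − 3·2.300 = 56.1; c'Δl = 40.95; W sinα = -1.0
Slice 2: Δl = 2.7/cos12.4° = 2.764 m; N'_2 = 215·cos12.4° − 28·2.764 = 132.6; c'Δl = 49.21; W sinα = 46.2
Slice 3: Δl = 1.2/cos23.2° = 1.306 m; N'_3 = 129·cos23.2° − 49·1.306 = 54.6; c'Δl = 23.24; W sinα = 50.8
Slice 4: Δl = 2.2/cos33.4° = 2.635 m; N'_4 = 200·cos33.4° − 19·2.635 = 116.9; c'Δl = 46.91; W sinα = 110.1
Slice 5: Δl = 1.4/cos45.7° = 2.005 m; N'_5 = 89·cos45.7° − 30·2.005 = 2.0; c'Δl = 35.68; W sinα = 63.7
Slice 6: Δl = 1.6/cos58.6° = 3.071 m; N'_6 = 46·cos58.6° − 1·3.071 = 20.9; c'Δl = 54.66; W sinα = 39.3
Σc'Δl = 250.6 kN/m; ΣN' = 383.1 kN/m; ΣW sinα = 309.1 kN/m
Resisting = 250.6 + 383.1·tan26.2° = 250.6 + 188.5 = 439.1 kN/m
FS = 439.1 / 309.1 = 1.421

FS = 1.42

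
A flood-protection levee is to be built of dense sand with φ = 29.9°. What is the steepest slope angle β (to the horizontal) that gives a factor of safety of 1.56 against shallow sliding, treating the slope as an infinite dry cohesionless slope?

For an infinite dry cohesionless slope FS = tanφ/tanβ, so tanβ = tanφ / FS.
tanβ = tan29.9° / 1.56 = 0.5750 / 1.56 = 0.3686
β = arctan(0.3686) = 20.23°

β = 20.2°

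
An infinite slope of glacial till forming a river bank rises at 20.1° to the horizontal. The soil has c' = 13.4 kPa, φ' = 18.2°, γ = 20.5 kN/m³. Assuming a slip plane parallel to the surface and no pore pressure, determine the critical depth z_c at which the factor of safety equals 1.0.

z_c = 19.94 m

Setting FS = 1.00 in FS = [c' + γz cos²β tanφ'] / [γz sinβ cosβ] and solving for z:
z = c' / [γ cosβ (FS·sinβ − cosβ·tanφ')]
  = 13.4 / [20.5·cos20.1°·(1.00·sin20.1° − cos20.1°·tan18.2°)]
  = 13.4 / [20.5·0.9391·(1.00·0.3437 − 0.9391·0.3288)]
  = 13.4 / 0.6719 = 19.943 m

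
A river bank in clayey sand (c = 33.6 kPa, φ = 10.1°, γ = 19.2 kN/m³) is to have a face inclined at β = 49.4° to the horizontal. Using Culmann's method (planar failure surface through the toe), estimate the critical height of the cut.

H_c = 23.14 m

Culmann's analysis gives the critical failure plane at α_cr = (β + φ)/2 = (49.4 + 10.1)/2 = 29.8°, and the critical height
H_c = (4c/γ) · sinβ cosφ / [1 − cos(β − φ)]
    = (4·33.6/19.2) · sin49.4°·cos10.1° / [1 − cos(39.3°)]
    = 7.000 · 0.7593·0.9845 / [1 − 0.7738]
    = 7.000 · 0.7475 / 0.2262
    = 23.14 m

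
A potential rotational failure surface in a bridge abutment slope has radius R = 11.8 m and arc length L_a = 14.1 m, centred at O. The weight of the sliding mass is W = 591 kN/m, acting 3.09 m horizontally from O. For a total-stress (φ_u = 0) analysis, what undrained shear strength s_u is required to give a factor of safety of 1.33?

s_u = 14.6 kPa

FS = s_u·L_a·R / (W·d), so s_u = FS·W·d / (L_a·R).
s_u = 1.33·591·3.09 / (14.10·11.8) = 2428.8 / 166.38 = 14.60 kPa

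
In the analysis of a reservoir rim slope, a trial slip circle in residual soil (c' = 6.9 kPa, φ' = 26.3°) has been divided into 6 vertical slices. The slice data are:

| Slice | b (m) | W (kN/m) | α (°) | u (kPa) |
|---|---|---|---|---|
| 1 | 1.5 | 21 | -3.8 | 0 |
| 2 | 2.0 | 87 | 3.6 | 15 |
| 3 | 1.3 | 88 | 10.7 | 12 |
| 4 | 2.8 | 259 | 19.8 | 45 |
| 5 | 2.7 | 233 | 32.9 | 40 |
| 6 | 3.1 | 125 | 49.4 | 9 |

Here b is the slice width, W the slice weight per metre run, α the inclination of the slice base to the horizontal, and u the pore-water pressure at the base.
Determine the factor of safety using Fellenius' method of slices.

Ordinary method of slices: FS = Σ[c'·Δl_i + (W_i cosα_i − u_i·Δl_i)·tanφ'] / Σ W_i sinα_i, with Δl_i = b_i / cosα_i.
Slice 1: Δl = 1.5/cos(-3.8°) = 1.503 m; N'_1 = 21·cos(-3.8°) − 0·1.503 = 21.0; c'Δl = 10.37; W sinα = -1.4
Slice 2: Δl = 2.0/cos3.6° = 2.004 m; N'_2 = 87·cos3.6° − 15·2.004 = 56.8; c'Δl = 13.83; W sinα = 5.5
Slice 3: Δl = 1.3/cos10.7° = 1.323 m; N'_3 = 88·cos10.7° − 12·1.323 = 70.6; c'Δl = 9.13; W sinα = 16.3
Slice 4: Δl = 2.8/cos19.8° = 2.976 m; N'_4 = 259·cos19.8° − 45·2.976 = 109.8; c'Δl = 20.53; W sinα = 87.7
Slice 5: Δl = 2.7/cos32.9° = 3.216 m; N'_5 = 233·cos32.9° − 40·3.216 = 67.0; c'Δl = 22.19; W sinα = 126.6
Slice 6: Δl = 3.1/cos49.4° = 4.764 m; N'_6 = 125·cos49.4° − 9·4.764 = 38.5; c'Δl = 32.87; W sinα = 94.9
Σc'Δl = 108.9 kN/m; ΣN' = 363.6 kN/m; ΣW sinα = 329.6 kN/m
Resisting = 108.9 + 363.6·tan26.3° = 108.9 + 179.7 = 288.6 kN/m
FS = 288.6 / 329.6 = 0.876

FS = 0.88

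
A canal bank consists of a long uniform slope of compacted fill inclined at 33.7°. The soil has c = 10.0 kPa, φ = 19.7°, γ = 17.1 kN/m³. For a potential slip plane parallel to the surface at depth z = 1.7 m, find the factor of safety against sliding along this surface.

For an infinite slope with a slip plane parallel to the surface (no pore pressure): FS = [c + γz cos²β tanφ] / [γz sinβ cosβ].
γz = 17.1·1.7 = 29.07 kN/m²
Numerator = 10.0 + 29.07·cos²33.7°·tan19.7° = 10.0 + 29.07·0.6921·0.3581 = 17.204 kPa
Denominator = 29.07·sin33.7°·cos33.7° = 29.07·0.5548·0.8320 = 13.419 kPa
FS = 17.204 / 13.419 = 1.282

FS = 1.28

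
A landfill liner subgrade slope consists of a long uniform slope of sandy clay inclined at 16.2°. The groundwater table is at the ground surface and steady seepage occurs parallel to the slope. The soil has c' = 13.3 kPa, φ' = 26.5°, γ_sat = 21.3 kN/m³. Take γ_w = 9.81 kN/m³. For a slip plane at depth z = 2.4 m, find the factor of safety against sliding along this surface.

FS = 1.90

With seepage parallel to the slope and the water table at the surface, the effective normal stress on the slip plane uses the buoyant unit weight γ' = γ_sat − γ_w while the driving shear stress uses γ_sat:
FS = [c' + γ' z cos²β tanφ'] / [γ_sat z sinβ cosβ]
γ' = 21.3 − 9.81 = 11.49 kN/m³
Numerator = 13.3 + 11.49·2.4·cos²16.2°·tan26.5° = 13.3 + 11.49·2.4·0.9222·0.4986 = 25.979 kPa
Denominator = 21.3·2.4·sin16.2°·cos16.2° = 21.3·2.4·0.2790·0.9603 = 13.696 kPa
FS = 25.979 / 13.696 = 1.897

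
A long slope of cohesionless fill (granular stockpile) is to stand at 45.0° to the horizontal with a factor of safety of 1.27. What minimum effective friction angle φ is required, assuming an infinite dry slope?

φ = 51.8°

FS = tanφ/tanβ ⇒ tanφ = FS · tanβ = 1.27 · tan45.0° = 1.2700
φ = arctan(1.2700) = 51.78°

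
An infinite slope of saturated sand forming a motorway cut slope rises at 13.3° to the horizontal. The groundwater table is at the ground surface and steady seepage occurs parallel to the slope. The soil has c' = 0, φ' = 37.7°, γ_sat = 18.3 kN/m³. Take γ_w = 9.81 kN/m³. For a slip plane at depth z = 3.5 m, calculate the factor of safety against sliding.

FS = 1.52

With seepage parallel to the slope and the water table at the surface, the effective normal stress on the slip plane uses the buoyant unit weight γ' = γ_sat − γ_w while the driving shear stress uses γ_sat:
FS = [c' + γ' z cos²β tanφ'] / [γ_sat z sinβ cosβ]
(For c' = 0 this reduces to FS = (γ'/γ_sat)·tanφ'/tanβ.)
γ' = 18.3 − 9.81 = 8.49 kN/m³
Numerator = 0.0 + 8.49·3.5·cos²13.3°·tan37.7° = 0.0 + 8.49·3.5·0.9471·0.7729 = 21.751 kPa
Denominator = 18.3·3.5·sin13.3°·cos13.3° = 18.3·3.5·0.2300·0.9732 = 14.339 kPa
FS = 21.751 / 14.339 = 1.517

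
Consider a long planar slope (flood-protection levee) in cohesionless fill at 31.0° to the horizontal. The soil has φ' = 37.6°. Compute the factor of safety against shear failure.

FS = 1.28

For a dry cohesionless infinite slope the factor of safety is FS = tanφ' / tanβ.
FS = tan37.6° / tan31.0° = 0.7701 / 0.6009 = 1.282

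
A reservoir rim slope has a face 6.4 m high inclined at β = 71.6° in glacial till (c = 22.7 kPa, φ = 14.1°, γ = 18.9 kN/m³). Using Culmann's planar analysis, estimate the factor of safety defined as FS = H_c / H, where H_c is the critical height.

H_c = (4c/γ) · sinβ cosφ / [1 − cos(β − φ)]
    = (4·22.7/18.9) · sin71.6°·cos14.1° / [1 − cos57.5°]
    = 4.804 · 0.9203 / 0.4627 = 9.56 m
FS = H_c / H = 9.56 / 6.4 = 1.493

FS = 1.49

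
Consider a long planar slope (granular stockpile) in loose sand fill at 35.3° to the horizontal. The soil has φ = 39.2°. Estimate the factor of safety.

FS = 1.15

For a dry cohesionless infinite slope the factor of safety is FS = tanφ / tanβ.
FS = tan39.2° / tan35.3° = 0.8156 / 0.7080 = 1.152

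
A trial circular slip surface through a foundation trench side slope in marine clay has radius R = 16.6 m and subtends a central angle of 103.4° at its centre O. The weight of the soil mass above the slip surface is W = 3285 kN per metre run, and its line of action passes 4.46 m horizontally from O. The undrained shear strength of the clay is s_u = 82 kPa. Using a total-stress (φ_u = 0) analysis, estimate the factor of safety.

Taking moments about the centre O, the resisting moment is provided by the undrained shear strength acting along the arc:
Arc length L_a = R·θ = 16.6·(103.4°·π/180) = 16.6·1.8047 = 29.96 m
M_R = s_u·L_a·R = 82·29.96·16.6 = 40778.2 kN·m/m
M_D = W·d = 3285·4.46 = 14651.1 kN·m/m
FS = M_R / M_D = 40778.2 / 14651.1 = 2.783

FS = 2.78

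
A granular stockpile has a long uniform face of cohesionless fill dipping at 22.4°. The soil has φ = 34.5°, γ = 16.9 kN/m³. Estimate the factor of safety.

FS = 1.67

For a dry cohesionless infinite slope the factor of safety is FS = tanφ / tanβ.
FS = tan34.5° / tan22.4° = 0.6873 / 0.4122 = 1.667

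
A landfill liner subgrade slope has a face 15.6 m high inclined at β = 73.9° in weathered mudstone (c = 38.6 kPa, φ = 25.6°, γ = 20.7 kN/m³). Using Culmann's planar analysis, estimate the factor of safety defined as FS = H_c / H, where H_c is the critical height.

FS = 1.24

H_c = (4c/γ) · sinβ cosφ / [1 − cos(β − φ)]
    = (4·38.6/20.7) · sin73.9°·cos25.6° / [1 − cos48.3°]
    = 7.459 · 0.8665 / 0.3348 = 19.31 m
FS = H_c / H = 19.31 / 15.6 = 1.238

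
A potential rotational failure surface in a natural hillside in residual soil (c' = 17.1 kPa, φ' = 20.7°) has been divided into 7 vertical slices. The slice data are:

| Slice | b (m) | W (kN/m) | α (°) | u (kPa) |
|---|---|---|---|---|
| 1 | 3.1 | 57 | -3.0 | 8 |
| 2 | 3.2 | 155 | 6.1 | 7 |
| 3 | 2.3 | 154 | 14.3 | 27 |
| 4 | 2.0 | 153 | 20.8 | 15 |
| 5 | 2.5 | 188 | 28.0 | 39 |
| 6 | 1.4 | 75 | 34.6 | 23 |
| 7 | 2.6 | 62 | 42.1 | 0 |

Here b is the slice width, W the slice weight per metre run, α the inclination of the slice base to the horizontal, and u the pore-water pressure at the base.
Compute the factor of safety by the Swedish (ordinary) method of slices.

Ordinary method of slices: FS = Σ[c'·Δl_i + (W_i cosα_i − u_i·Δl_i)·tanφ'] / Σ W_i sinα_i, with Δl_i = b_i / cosα_i.
Slice 1: Δl = 3.1/cos(-3.0°) = 3.104 m; N'_1 = 57·cos(-3.0°) − 8·3.104 = 32.1; c'Δl = 53.08; W sinα = -3.0
Slice 2: Δl = 3.2/cos6.1° = 3.218 m; N'_2 = 155·cos6.1° − 7·3.218 = 131.6; c'Δl = 55.03; W sinα = 16.5
Slice 3: Δl = 2.3/cos14.3° = 2.374 m; N'_3 = 154·cos14.3° − 27·2.374 = 85.1; c'Δl = 40.59; W sinα = 38.0
Slice 4: Δl = 2.0/cos20.8° = 2.139 m; N'_4 = 153·cos20.8° − 15·2.139 = 110.9; c'Δl = 36.58; W sinα = 54.3
Slice 5: Δl = 2.5/cos28.0° = 2.831 m; N'_5 = 188·cos28.0° − 39·2.831 = 55.6; c'Δl = 48.42; W sinα = 88.3
Slice 6: Δl = 1.4/cos34.6° = 1.701 m; N'_6 = 75·cos34.6° − 23·1.701 = 22.6; c'Δl = 29.08; W sinα = 42.6
Slice 7: Δl = 2.6/cos42.1° = 3.504 m; N'_7 = 62·cos42.1° − 0·3.504 = 46.0; c'Δl = 59.92; W sinα = 41.6
Σc'Δl = 322.7 kN/m; ΣN' = 483.9 kN/m; ΣW sinα = 278.3 kN/m
Resisting = 322.7 + 483.9·tan20.7° = 322.7 + 182.9 = 505.6 kN/m
FS = 505.6 / 278.3 = 1.817

FS = 1.82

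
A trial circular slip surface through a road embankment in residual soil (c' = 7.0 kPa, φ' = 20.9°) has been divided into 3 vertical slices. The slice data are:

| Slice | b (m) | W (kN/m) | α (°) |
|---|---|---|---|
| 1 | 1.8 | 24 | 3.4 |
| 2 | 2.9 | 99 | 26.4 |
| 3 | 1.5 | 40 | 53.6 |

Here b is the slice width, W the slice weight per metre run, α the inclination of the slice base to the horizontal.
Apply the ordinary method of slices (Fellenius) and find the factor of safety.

Ordinary method of slices: FS = Σ[c'·Δl_i + (W_i cosα_i)·tanφ'] / Σ W_i sinα_i, with Δl_i = b_i / cosα_i.
Slice 1: Δl = 1.8/cos3.4° = 1.803 m; N'_1 = 24·cos3.4° = 24.0; c'Δl = 12.62; W sinα = 1.4
Slice 2: Δl = 2.9/cos26.4° = 3.238 m; N'_2 = 99·cos26.4° = 88.7; c'Δl = 22.66; W sinα = 44.0
Slice 3: Δl = 1.5/cos53.6° = 2.528 m; N'_3 = 40·cos53.6° = 23.7; c'Δl = 17.69; W sinα = 32.2
Σc'Δl = 53.0 kN/m; ΣN' = 136.4 kN/m; ΣW sinα = 77.6 kN/m
Resisting = 53.0 + 136.4·tan20.9° = 53.0 + 52.1 = 105.1 kN/m
FS = 105.1 / 77.6 = 1.353

FS = 1.35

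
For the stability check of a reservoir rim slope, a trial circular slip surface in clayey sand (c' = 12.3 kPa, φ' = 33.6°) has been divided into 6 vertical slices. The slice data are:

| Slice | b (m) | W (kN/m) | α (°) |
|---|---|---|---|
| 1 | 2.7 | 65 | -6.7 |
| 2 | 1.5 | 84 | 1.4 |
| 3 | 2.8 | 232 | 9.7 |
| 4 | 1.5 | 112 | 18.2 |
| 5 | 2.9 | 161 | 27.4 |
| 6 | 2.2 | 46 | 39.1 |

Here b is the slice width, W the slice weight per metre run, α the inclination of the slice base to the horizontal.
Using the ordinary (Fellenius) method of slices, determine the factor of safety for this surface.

FS = 3.62

Ordinary method of slices: FS = Σ[c'·Δl_i + (W_i cosα_i)·tanφ'] / Σ W_i sinα_i, with Δl_i = b_i / cosα_i.
Slice 1: Δl = 2.7/cos(-6.7°) = 2.719 m; N'_1 = 65·cos(-6.7°) = 64.6; c'Δl = 33.44; W sinα = -7.6
Slice 2: Δl = 1.5/cos1.4° = 1.500 m; N'_2 = 84·cos1.4° = 84.0; c'Δl = 18.46; W sinα = 2.1
Slice 3: Δl = 2.8/cos9.7° = 2.841 m; N'_3 = 232·cos9.7° = 228.7; c'Δl = 34.94; W sinα = 39.1
Slice 4: Δl = 1.5/cos18.2° = 1.579 m; N'_4 = 112·cos18.2° = 106.4; c'Δl = 19.42; W sinα = 35.0
Slice 5: Δl = 2.9/cos27.4° = 3.266 m; N'_5 = 161·cos27.4° = 142.9; c'Δl = 40.18; W sinα = 74.1
Slice 6: Δl = 2.2/cos39.1° = 2.835 m; N'_6 = 46·cos39.1° = 35.7; c'Δl = 34.87; W sinα = 29.0
Σc'Δl = 181.3 kN/m; ΣN' = 662.2 kN/m; ΣW sinα = 171.6 kN/m
Resisting = 181.3 + 662.2·tan33.6° = 181.3 + 440.0 = 621.3 kN/m
FS = 621.3 / 171.6 = 3.620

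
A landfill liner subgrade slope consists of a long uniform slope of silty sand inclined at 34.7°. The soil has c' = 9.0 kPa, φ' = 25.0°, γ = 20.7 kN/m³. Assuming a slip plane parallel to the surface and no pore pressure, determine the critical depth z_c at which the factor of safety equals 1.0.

Setting FS = 1.00 in FS = [c' + γz cos²β tanφ'] / [γz sinβ cosβ] and solving for z:
z = c' / [γ cosβ (FS·sinβ − cosβ·tanφ')]
  = 9.0 / [20.7·cos34.7°·(1.00·sin34.7° − cos34.7°·tan25.0°)]
  = 9.0 / [20.7·0.8221·(1.00·0.5693 − 0.8221·0.4663)]
  = 9.0 / 3.1638 = 2.845 m

z_c = 2.84 m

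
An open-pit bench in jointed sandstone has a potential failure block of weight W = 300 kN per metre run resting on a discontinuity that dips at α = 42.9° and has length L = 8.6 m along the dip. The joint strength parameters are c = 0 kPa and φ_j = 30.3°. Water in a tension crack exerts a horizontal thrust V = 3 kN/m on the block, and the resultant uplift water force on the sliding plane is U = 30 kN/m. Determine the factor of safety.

FS = 0.53

Resolving the block weight along and normal to the plane and applying the Mohr–Coulomb strength on the joint:
N' = W cosα − U − V sinα = 300·cos42.9° − 30 − 3·sin42.9° = 187.7 kN/m
Driving force T = W sinα + V cosα = 300·sin42.9° + 3·cos42.9° = 206.4 kN/m
Resisting force R = c·L + N'·tanφ_j = 0·8.6 + 187.7·tan30.3° = 0.0 + 109.7 = 109.7 kN/m
FS = R / T = 109.7 / 206.4 = 0.531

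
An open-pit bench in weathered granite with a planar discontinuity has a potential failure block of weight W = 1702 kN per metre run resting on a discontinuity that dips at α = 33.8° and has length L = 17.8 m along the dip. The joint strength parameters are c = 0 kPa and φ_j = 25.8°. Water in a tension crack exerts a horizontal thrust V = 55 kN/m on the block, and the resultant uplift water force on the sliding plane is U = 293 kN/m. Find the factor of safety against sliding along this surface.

Resolving the block weight along and normal to the plane and applying the Mohr–Coulomb strength on the joint:
N' = W cosα − U − V sinα = 1702·cos33.8° − 293 − 55·sin33.8° = 1090.7 kN/m
Driving force T = W sinα + V cosα = 1702·sin33.8° + 55·cos33.8° = 992.5 kN/m
Resisting force R = c·L + N'·tanφ_j = 0·17.8 + 1090.7·tan25.8° = 0.0 + 527.3 = 527.3 kN/m
FS = R / T = 527.3 / 992.5 = 0.531

FS = 0.53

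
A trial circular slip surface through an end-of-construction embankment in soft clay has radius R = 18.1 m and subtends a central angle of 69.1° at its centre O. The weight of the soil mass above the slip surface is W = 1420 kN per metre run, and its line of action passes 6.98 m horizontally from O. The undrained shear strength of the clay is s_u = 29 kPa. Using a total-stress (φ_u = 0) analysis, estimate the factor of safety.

Taking moments about the centre O, the resisting moment is provided by the undrained shear strength acting along the arc:
Arc length L_a = R·θ = 18.1·(69.1°·π/180) = 18.1·1.2060 = 21.83 m
M_R = s_u·L_a·R = 29·21.83·18.1 = 11458.0 kN·m/m
M_D = W·d = 1420·6.98 = 9911.6 kN·m/m
FS = M_R / M_D = 11458.0 / 9911.6 = 1.156

FS = 1.16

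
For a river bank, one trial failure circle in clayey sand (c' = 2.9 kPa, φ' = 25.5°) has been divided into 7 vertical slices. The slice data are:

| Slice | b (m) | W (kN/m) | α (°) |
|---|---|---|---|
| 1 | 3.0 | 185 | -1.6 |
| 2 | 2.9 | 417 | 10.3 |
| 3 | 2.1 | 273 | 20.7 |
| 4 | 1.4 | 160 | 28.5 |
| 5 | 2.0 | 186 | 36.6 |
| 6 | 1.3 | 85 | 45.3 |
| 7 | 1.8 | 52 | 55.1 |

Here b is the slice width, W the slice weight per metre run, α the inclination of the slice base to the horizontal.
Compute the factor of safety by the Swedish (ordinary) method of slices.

Ordinary method of slices: FS = Σ[c'·Δl_i + (W_i cosα_i)·tanφ'] / Σ W_i sinα_i, with Δl_i = b_i / cosα_i.
Slice 1: Δl = 3.0/cos(-1.6°) = 3.001 m; N'_1 = 185·cos(-1.6°) = 184.9; c'Δl = 8.70; W sinα = -5.2
Slice 2: Δl = 2.9/cos10.3° = 2.947 m; N'_2 = 417·cos10.3° = 410.3; c'Δl = 8.55; W sinα = 74.6
Slice 3: Δl = 2.1/cos20.7° = 2.245 m; N'_3 = 273·cos20.7° = 255.4; c'Δl = 6.51; W sinα = 96.5
Slice 4: Δl = 1.4/cos28.5° = 1.593 m; N'_4 = 160·cos28.5° = 140.6; c'Δl = 4.62; W sinα = 76.3
Slice 5: Δl = 2.0/cos36.6° = 2.491 m; N'_5 = 186·cos36.6° = 149.3; c'Δl = 7.22; W sinα = 110.9
Slice 6: Δl = 1.3/cos45.3° = 1.848 m; N'_6 = 85·cos45.3° = 59.8; c'Δl = 5.36; W sinα = 60.4
Slice 7: Δl = 1.8/cos55.1° = 3.146 m; N'_7 = 52·cos55.1° = 29.8; c'Δl = 9.12; W sinα = 42.6
Σc'Δl = 50.1 kN/m; ΣN' = 1230.1 kN/m; ΣW sinα = 456.2 kN/m
Resisting = 50.1 + 1230.1·tan25.5° = 50.1 + 586.7 = 636.8 kN/m
FS = 636.8 / 456.2 = 1.396

FS = 1.40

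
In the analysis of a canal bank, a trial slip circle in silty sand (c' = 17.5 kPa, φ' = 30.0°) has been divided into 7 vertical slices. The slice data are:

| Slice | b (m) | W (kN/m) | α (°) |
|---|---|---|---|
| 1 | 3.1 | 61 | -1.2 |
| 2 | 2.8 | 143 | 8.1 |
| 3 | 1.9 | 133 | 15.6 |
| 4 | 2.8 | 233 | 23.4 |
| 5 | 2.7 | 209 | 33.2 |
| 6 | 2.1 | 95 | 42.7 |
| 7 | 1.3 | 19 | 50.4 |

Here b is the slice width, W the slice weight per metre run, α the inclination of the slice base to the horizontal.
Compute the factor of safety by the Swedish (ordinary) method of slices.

Ordinary method of slices: FS = Σ[c'·Δl_i + (W_i cosα_i)·tanφ'] / Σ W_i sinα_i, with Δl_i = b_i / cosα_i.
Slice 1: Δl = 3.1/cos(-1.2°) = 3.101 m; N'_1 = 61·cos(-1.2°) = 61.0; c'Δl = 54.26; W sinα = -1.3
Slice 2: Δl = 2.8/cos8.1° = 2.828 m; N'_2 = 143·cos8.1° = 141.6; c'Δl = 49.49; W sinα = 20.1
Slice 3: Δl = 1.9/cos15.6° = 1.973 m; N'_3 = 133·cos15.6° = 128.1; c'Δl = 34.52; W sinα = 35.8
Slice 4: Δl = 2.8/cos23.4° = 3.051 m; N'_4 = 233·cos23.4° = 213.8; c'Δl = 53.39; W sinα = 92.5
Slice 5: Δl = 2.7/cos33.2° = 3.227 m; N'_5 = 209·cos33.2° = 174.9; c'Δl = 56.47; W sinα = 114.4
Slice 6: Δl = 2.1/cos42.7° = 2.857 m; N'_6 = 95·cos42.7° = 69.8; c'Δl = 50.01; W sinα = 64.4
Slice 7: Δl = 1.3/cos50.4° = 2.039 m; N'_7 = 19·cos50.4° = 12.1; c'Δl = 35.69; W sinα = 14.6
Σc'Δl = 333.8 kN/m; ΣN' = 801.3 kN/m; ΣW sinα = 340.7 kN/m
Resisting = 333.8 + 801.3·tan30.0° = 333.8 + 462.6 = 796.5 kN/m
FS = 796.5 / 340.7 = 2.338

FS = 2.34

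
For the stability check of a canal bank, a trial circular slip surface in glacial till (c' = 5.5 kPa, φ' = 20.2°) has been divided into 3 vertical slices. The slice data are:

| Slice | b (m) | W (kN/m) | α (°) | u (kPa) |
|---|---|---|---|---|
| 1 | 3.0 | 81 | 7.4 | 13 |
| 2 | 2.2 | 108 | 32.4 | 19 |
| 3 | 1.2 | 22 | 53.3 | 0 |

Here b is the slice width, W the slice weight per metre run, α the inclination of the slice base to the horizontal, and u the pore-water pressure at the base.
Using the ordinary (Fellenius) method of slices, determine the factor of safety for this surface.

Ordinary method of slices: FS = Σ[c'·Δl_i + (W_i cosα_i − u_i·Δl_i)·tanφ'] / Σ W_i sinα_i, with Δl_i = b_i / cosα_i.
Slice 1: Δl = 3.0/cos7.4° = 3.025 m; N'_1 = 81·cos7.4° − 13·3.025 = 41.0; c'Δl = 16.64; W sinα = 10.4
Slice 2: Δl = 2.2/cos32.4° = 2.606 m; N'_2 = 108·cos32.4° − 19·2.606 = 41.7; c'Δl = 14.33; W sinα = 57.9
Slice 3: Δl = 1.2/cos53.3° = 2.008 m; N'_3 = 22·cos53.3° − 0·2.008 = 13.1; c'Δl = 11.04; W sinα = 17.6
Σc'Δl = 42.0 kN/m; ΣN' = 95.8 kN/m; ΣW sinα = 85.9 kN/m
Resisting = 42.0 + 95.8·tan20.2° = 42.0 + 35.3 = 77.3 kN/m
FS = 77.3 / 85.9 = 0.899

FS = 0.90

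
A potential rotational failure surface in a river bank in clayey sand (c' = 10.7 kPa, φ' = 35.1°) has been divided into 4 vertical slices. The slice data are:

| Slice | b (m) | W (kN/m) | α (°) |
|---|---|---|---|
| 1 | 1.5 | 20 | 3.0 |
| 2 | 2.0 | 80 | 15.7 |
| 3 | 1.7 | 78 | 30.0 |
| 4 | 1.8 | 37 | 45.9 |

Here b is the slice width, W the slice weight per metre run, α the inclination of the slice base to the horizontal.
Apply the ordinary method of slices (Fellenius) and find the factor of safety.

Ordinary method of slices: FS = Σ[c'·Δl_i + (W_i cosα_i)·tanφ'] / Σ W_i sinα_i, with Δl_i = b_i / cosα_i.
Slice 1: Δl = 1.5/cos3.0° = 1.502 m; N'_1 = 20·cos3.0° = 20.0; c'Δl = 16.07; W sinα = 1.0
Slice 2: Δl = 2.0/cos15.7° = 2.078 m; N'_2 = 80·cos15.7° = 77.0; c'Δl = 22.23; W sinα = 21.6
Slice 3: Δl = 1.7/cos30.0° = 1.963 m; N'_3 = 78·cos30.0° = 67.5; c'Δl = 21.00; W sinα = 39.0
Slice 4: Δl = 1.8/cos45.9° = 2.587 m; N'_4 = 37·cos45.9° = 25.7; c'Δl = 27.68; W sinα = 26.6
Σc'Δl = 87.0 kN/m; ΣN' = 190.3 kN/m; ΣW sinα = 88.3 kN/m
Resisting = 87.0 + 190.3·tan35.1° = 87.0 + 133.7 = 220.7 kN/m
FS = 220.7 / 88.3 = 2.501

FS = 2.50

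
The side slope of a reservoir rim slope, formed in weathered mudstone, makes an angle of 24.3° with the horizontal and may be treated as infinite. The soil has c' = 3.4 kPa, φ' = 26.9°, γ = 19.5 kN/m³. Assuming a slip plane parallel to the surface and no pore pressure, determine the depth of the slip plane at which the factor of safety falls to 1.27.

Setting FS = 1.27 in FS = [c' + γz cos²β tanφ'] / [γz sinβ cosβ] and solving for z:
z = c' / [γ cosβ (FS·sinβ − cosβ·tanφ')]
  = 3.4 / [19.5·cos24.3°·(1.27·sin24.3° − cos24.3°·tan26.9°)]
  = 3.4 / [19.5·0.9114·(1.27·0.4115 − 0.9114·0.5073)]
  = 3.4 / 1.0706 = 3.176 m

z = 3.18 m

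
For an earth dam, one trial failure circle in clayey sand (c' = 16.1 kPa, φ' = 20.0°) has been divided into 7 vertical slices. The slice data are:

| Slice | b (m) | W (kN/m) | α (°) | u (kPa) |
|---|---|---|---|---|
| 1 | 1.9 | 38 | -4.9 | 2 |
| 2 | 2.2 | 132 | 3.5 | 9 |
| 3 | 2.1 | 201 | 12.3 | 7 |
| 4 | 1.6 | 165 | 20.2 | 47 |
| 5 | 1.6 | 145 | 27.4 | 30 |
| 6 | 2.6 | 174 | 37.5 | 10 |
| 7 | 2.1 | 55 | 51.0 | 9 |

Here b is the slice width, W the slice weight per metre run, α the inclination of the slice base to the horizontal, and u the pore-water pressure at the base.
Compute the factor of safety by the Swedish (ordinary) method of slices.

FS = 1.49

Ordinary method of slices: FS = Σ[c'·Δl_i + (W_i cosα_i − u_i·Δl_i)·tanφ'] / Σ W_i sinα_i, with Δl_i = b_i / cosα_i.
Slice 1: Δl = 1.9/cos(-4.9°) = 1.907 m; N'_1 = 38·cos(-4.9°) − 2·1.907 = 34.0; c'Δl = 30.70; W sinα = -3.2
Slice 2: Δl = 2.2/cos3.5° = 2.204 m; N'_2 = 132·cos3.5° − 9·2.204 = 111.9; c'Δl = 35.49; W sinα = 8.1
Slice 3: Δl = 2.1/cos12.3° = 2.149 m; N'_3 = 201·cos12.3° − 7·2.149 = 181.3; c'Δl = 34.60; W sinα = 42.8
Slice 4: Δl = 1.6/cos20.2° = 1.705 m; N'_4 = 165·cos20.2° − 47·1.705 = 74.7; c'Δl = 27.45; W sinα = 57.0
Slice 5: Δl = 1.6/cos27.4° = 1.802 m; N'_5 = 145·cos27.4° − 30·1.802 = 74.7; c'Δl = 29.02; W sinα = 66.7
Slice 6: Δl = 2.6/cos37.5° = 3.277 m; N'_6 = 174·cos37.5° − 10·3.277 = 105.3; c'Δl = 52.76; W sinα = 105.9
Slice 7: Δl = 2.1/cos51.0° = 3.337 m; N'_7 = 55·cos51.0° − 9·3.337 = 4.6; c'Δl = 53.72; W sinα = 42.7
Σc'Δl = 263.7 kN/m; ΣN' = 586.5 kN/m; ΣW sinα = 320.0 kN/m
Resisting = 263.7 + 586.5·tan20.0° = 263.7 + 213.5 = 477.2 kN/m
FS = 477.2 / 320.0 = 1.491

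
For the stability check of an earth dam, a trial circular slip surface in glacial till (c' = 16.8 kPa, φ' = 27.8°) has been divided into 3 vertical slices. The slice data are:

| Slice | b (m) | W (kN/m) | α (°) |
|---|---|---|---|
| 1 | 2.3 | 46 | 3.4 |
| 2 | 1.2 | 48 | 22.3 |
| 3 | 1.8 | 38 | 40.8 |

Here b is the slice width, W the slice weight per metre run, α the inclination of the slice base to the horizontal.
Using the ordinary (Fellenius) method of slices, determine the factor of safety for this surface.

FS = 3.57

Ordinary method of slices: FS = Σ[c'·Δl_i + (W_i cosα_i)·tanφ'] / Σ W_i sinα_i, with Δl_i = b_i / cosα_i.
Slice 1: Δl = 2.3/cos3.4° = 2.304 m; N'_1 = 46·cos3.4° = 45.9; c'Δl = 38.71; W sinα = 2.7
Slice 2: Δl = 1.2/cos22.3° = 1.297 m; N'_2 = 48·cos22.3° = 44.4; c'Δl = 21.79; W sinα = 18.2
Slice 3: Δl = 1.8/cos40.8° = 2.378 m; N'_3 = 38·cos40.8° = 28.8; c'Δl = 39.95; W sinα = 24.8
Σc'Δl = 100.4 kN/m; ΣN' = 119.1 kN/m; ΣW sinα = 45.8 kN/m
Resisting = 100.4 + 119.1·tan27.8° = 100.4 + 62.8 = 163.2 kN/m
FS = 163.2 / 45.8 = 3.566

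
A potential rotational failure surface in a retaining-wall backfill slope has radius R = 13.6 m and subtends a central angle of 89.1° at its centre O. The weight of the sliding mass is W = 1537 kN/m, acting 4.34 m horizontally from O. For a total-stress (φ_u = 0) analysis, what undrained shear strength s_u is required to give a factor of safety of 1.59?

s_u = 36.9 kPa

FS = s_u·L_a·R / (W·d), so s_u = FS·W·d / (L_a·R).
Arc length L_a = R·θ = 13.6·(89.1°·π/180) = 13.6·1.5551 = 21.15 m
s_u = 1.59·1537·4.34 / (21.15·13.6) = 10606.2 / 287.63 = 36.87 kPa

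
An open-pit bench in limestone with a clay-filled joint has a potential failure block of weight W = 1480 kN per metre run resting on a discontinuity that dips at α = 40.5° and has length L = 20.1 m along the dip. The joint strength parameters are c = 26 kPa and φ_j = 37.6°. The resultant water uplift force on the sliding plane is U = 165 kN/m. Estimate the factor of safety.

FS = 1.31

Resolving the block weight along and normal to the plane and applying the Mohr–Coulomb strength on the joint:
N' = W cosα − U = 1480·cos40.5° − 165 = 960.4 kN/m
Driving force T = W sinα = 1480·sin40.5° = 961.2 kN/m
Resisting force R = c·L + N'·tanφ_j = 26·20.1 + 960.4·tan37.6° = 522.6 + 739.6 = 1262.2 kN/m
FS = R / T = 1262.2 / 961.2 = 1.313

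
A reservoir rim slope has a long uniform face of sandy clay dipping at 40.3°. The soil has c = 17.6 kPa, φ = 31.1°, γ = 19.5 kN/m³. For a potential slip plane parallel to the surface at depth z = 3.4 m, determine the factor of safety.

FS = 1.25

For an infinite slope with a slip plane parallel to the surface (no pore pressure): FS = [c + γz cos²β tanφ] / [γz sinβ cosβ].
γz = 19.5·3.4 = 66.30 kN/m²
Numerator = 17.6 + 66.30·cos²40.3°·tan31.1° = 17.6 + 66.30·0.5817·0.6032 = 40.863 kPa
Denominator = 66.30·sin40.3°·cos40.3° = 66.30·0.6468·0.7627 = 32.705 kPa
FS = 40.863 / 32.705 = 1.249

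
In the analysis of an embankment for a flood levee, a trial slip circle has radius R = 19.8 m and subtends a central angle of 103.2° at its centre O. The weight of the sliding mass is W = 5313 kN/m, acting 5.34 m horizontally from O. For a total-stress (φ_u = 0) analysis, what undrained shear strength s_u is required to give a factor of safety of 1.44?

FS = s_u·L_a·R / (W·d), so s_u = FS·W·d / (L_a·R).
Arc length L_a = R·θ = 19.8·(103.2°·π/180) = 19.8·1.8012 = 35.66 m
s_u = 1.44·5313·5.34 / (35.66·19.8) = 40854.8 / 706.13 = 57.86 kPa

s_u = 57.9 kPa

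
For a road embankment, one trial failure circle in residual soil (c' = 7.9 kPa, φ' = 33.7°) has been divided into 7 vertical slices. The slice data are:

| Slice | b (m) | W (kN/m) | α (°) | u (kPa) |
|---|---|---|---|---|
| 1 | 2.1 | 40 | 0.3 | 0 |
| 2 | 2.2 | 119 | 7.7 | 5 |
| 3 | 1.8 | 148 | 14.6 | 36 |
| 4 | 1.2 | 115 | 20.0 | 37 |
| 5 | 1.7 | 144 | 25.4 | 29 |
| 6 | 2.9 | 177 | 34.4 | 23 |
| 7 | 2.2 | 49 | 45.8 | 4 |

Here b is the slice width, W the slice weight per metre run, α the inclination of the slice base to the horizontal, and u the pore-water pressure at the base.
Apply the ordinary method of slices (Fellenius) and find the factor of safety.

FS = 1.46

Ordinary method of slices: FS = Σ[c'·Δl_i + (W_i cosα_i − u_i·Δl_i)·tanφ'] / Σ W_i sinα_i, with Δl_i = b_i / cosα_i.
Slice 1: Δl = 2.1/cos0.3° = 2.100 m; N'_1 = 40·cos0.3° − 0·2.100 = 40.0; c'Δl = 16.59; W sinα = 0.2
Slice 2: Δl = 2.2/cos7.7° = 2.220 m; N'_2 = 119·cos7.7° − 5·2.220 = 106.8; c'Δl = 17.54; W sinα = 15.9
Slice 3: Δl = 1.8/cos14.6° = 1.860 m; N'_3 = 148·cos14.6° − 36·1.860 = 76.3; c'Δl = 14.69; W sinα = 37.3
Slice 4: Δl = 1.2/cos20.0° = 1.277 m; N'_4 = 115·cos20.0° − 37·1.277 = 60.8; c'Δl = 10.09; W sinα = 39.3
Slice 5: Δl = 1.7/cos25.4° = 1.882 m; N'_5 = 144·cos25.4° − 29·1.882 = 75.5; c'Δl = 14.87; W sinα = 61.8
Slice 6: Δl = 2.9/cos34.4° = 3.515 m; N'_6 = 177·cos34.4° − 23·3.515 = 65.2; c'Δl = 27.77; W sinα = 100.0
Slice 7: Δl = 2.2/cos45.8° = 3.156 m; N'_7 = 49·cos45.8° − 4·3.156 = 21.5; c'Δl = 24.93; W sinα = 35.1
Σc'Δl = 126.5 kN/m; ΣN' = 446.2 kN/m; ΣW sinα = 289.7 kN/m
Resisting = 126.5 + 446.2·tan33.7° = 126.5 + 297.5 = 424.0 kN/m
FS = 424.0 / 289.7 = 1.464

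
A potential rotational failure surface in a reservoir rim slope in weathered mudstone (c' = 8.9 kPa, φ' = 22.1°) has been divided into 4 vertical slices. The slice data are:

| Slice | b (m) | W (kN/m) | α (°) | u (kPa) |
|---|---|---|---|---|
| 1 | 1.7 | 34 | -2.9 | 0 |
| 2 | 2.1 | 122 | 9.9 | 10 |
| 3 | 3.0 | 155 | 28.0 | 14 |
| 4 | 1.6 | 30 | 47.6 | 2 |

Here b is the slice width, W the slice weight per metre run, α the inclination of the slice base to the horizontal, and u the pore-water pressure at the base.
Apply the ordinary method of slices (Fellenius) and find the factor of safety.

FS = 1.59

Ordinary method of slices: FS = Σ[c'·Δl_i + (W_i cosα_i − u_i·Δl_i)·tanφ'] / Σ W_i sinα_i, with Δl_i = b_i / cosα_i.
Slice 1: Δl = 1.7/cos(-2.9°) = 1.702 m; N'_1 = 34·cos(-2.9°) − 0·1.702 = 34.0; c'Δl = 15.15; W sinα = -1.7
Slice 2: Δl = 2.1/cos9.9° = 2.132 m; N'_2 = 122·cos9.9° − 10·2.132 = 98.9; c'Δl = 18.97; W sinα = 21.0
Slice 3: Δl = 3.0/cos28.0° = 3.398 m; N'_3 = 155·cos28.0° − 14·3.398 = 89.3; c'Δl = 30.24; W sinα = 72.8
Slice 4: Δl = 1.6/cos47.6° = 2.373 m; N'_4 = 30·cos47.6° − 2·2.373 = 15.5; c'Δl = 21.12; W sinα = 22.2
Σc'Δl = 85.5 kN/m; ΣN' = 237.6 kN/m; ΣW sinα = 114.2 kN/m
Resisting = 85.5 + 237.6·tan22.1° = 85.5 + 96.5 = 182.0 kN/m
FS = 182.0 / 114.2 = 1.594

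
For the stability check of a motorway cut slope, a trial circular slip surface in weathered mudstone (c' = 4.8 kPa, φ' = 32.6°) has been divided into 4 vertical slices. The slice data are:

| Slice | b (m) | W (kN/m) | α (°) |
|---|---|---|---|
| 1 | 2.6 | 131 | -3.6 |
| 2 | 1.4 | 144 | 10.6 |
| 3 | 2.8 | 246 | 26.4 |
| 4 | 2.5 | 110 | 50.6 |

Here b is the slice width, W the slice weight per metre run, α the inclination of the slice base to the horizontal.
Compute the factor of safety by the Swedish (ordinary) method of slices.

Ordinary method of slices: FS = Σ[c'·Δl_i + (W_i cosα_i)·tanφ'] / Σ W_i sinα_i, with Δl_i = b_i / cosα_i.
Slice 1: Δl = 2.6/cos(-3.6°) = 2.605 m; N'_1 = 131·cos(-3.6°) = 130.7; c'Δl = 12.50; W sinα = -8.2
Slice 2: Δl = 1.4/cos10.6° = 1.424 m; N'_2 = 144·cos10.6° = 141.5; c'Δl = 6.84; W sinα = 26.5
Slice 3: Δl = 2.8/cos26.4° = 3.126 m; N'_3 = 246·cos26.4° = 220.3; c'Δl = 15.00; W sinα = 109.4
Slice 4: Δl = 2.5/cos50.6° = 3.939 m; N'_4 = 110·cos50.6° = 69.8; c'Δl = 18.91; W sinα = 85.0
Σc'Δl = 53.3 kN/m; ΣN' = 562.4 kN/m; ΣW sinα = 212.6 kN/m
Resisting = 53.3 + 562.4·tan32.6° = 53.3 + 359.7 = 413.0 kN/m
FS = 413.0 / 212.6 = 1.942

FS = 1.94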